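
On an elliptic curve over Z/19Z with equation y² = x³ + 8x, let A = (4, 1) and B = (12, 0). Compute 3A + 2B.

(16, 14)

First 3A:
Repeated addition: build up to 3A.
2A: tangent at (4, 1): λ = (3·4² + 8)/(2·1) ≡ 18/2. 2⁻¹ ≡ 10 (mod 19), so λ ≡ 18·10 ≡ 9.
  x = λ² - 4 - 4 = 81 - 8 ≡ 16; y = λ·(4 - 16) - 1 ≡ 5. → (16, 5)
3A: (16, 5) + (4, 1). λ = (1 - 5)/(4 - 16) ≡ 15/7 mod 19. 7⁻¹ ≡ 11 (mod 19) since 7·11 = 77 ≡ 1, so λ ≡ 13.
  x = λ² - 16 - 4 = 169 - 20 ≡ 16; y = λ·(16 - 16) - 5 ≡ 14. → (16, 14)
3A = (16, 14).
Next 2B:
Repeated addition: build up to 2B.
2B: (12, 0) + (12, 0): same x and y₁ ≡ -y₂, so the sum is ∞.
2B = ∞.
Finally 3A + 2B:
(16, 14) + ∞ = (16, 14) (identity).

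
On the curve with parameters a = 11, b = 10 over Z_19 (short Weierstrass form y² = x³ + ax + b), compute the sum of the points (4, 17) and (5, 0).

(14, 1)

(4, 17) + (5, 0). λ = (0 - 17)/(5 - 4) ≡ 2/1 mod 19. 1⁻¹ ≡ 1 (mod 19) since 1·1 = 1 ≡ 1, so λ ≡ 2.
  x = λ² - 4 - 5 = 4 - 9 ≡ 14; y = λ·(4 - 14) - 17 ≡ 1. → (14, 1)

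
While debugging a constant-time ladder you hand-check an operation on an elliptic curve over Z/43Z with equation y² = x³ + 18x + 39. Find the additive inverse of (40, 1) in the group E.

(40, 42)

-(40, 1) = (40, -1 mod 43) = (40, 42).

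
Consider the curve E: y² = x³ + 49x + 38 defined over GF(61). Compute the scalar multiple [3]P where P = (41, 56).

Repeated addition: build up to 3P.
2P: tangent at (41, 56): λ = (3·41² + 49)/(2·56) ≡ 29/51. 51⁻¹ ≡ 6 (mod 61) since 51·6 = 306 ≡ 1, so λ ≡ 29·6 ≡ 52.
  x = λ² - 41 - 41 = 2704 - 82 ≡ 60; y = λ·(41 - 60) - 56 ≡ 54. → (60, 54)
3P: (60, 54) + (41, 56). λ = (56 - 54)/(41 - 60) ≡ 2/42 mod 61. 42⁻¹ ≡ 16 (mod 61), so λ ≡ 32.
  x = λ² - 60 - 41 = 1024 - 101 ≡ 8; y = λ·(60 - 8) - 54 ≡ 24. → (8, 24)

(8, 24)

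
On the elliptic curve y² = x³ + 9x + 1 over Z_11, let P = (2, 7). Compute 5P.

(2, 7)

Repeated addition: build up to 5P.
2P: tangent at (2, 7): λ = (3·2² + 9)/(2·7) ≡ 10/3. 3⁻¹ ≡ 4 (mod 11), so λ ≡ 10·4 ≡ 7.
  x = λ² - 2 - 2 = 49 - 4 ≡ 1; y = λ·(2 - 1) - 7 ≡ 0. → (1, 0)
3P: (1, 0) + (2, 7). λ = (7 - 0)/(2 - 1) ≡ 7/1 mod 11. 1⁻¹ ≡ 1 (mod 11), so λ ≡ 7.
  x = λ² - 1 - 2 = 49 - 3 ≡ 2; y = λ·(1 - 2) - 0 ≡ 4. → (2, 4)
4P: (2, 4) + (2, 7): same x and y₁ ≡ -y₂, so the sum is the point at infinity.
5P: the point at infinity + (2, 7) = (2, 7) (identity).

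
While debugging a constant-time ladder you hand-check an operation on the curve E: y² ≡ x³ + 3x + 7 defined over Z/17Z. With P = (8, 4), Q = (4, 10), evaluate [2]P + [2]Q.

(2, 15)

First 2P:
Repeated addition: build up to 2P.
2P: tangent at (8, 4): λ = (3·8² + 3)/(2·4) ≡ 8/8. 8⁻¹ ≡ 15 (mod 17) since 8·15 = 120 ≡ 1, so λ ≡ 8·15 ≡ 1.
  x = λ² - 8 - 8 = 1 - 16 ≡ 2; y = λ·(8 - 2) - 4 ≡ 2. → (2, 2)
2P = (2, 2).
Next 2Q:
Repeated addition: build up to 2Q.
2Q: tangent at (4, 10): λ = (3·4² + 3)/(2·10) ≡ 0/3. 3⁻¹ ≡ 6 (mod 17) since 3·6 = 18 ≡ 1, so λ ≡ 0·6 ≡ 0.
  x = λ² - 4 - 4 = 0 - 8 ≡ 9; y = λ·(4 - 9) - 10 ≡ 7. → (9, 7)
2Q = (9, 7).
Finally 2P + 2Q:
(2, 2) + (9, 7). λ = (7 - 2)/(9 - 2) ≡ 5/7 mod 17. 7⁻¹ ≡ 5 (mod 17), so λ ≡ 8.
  x = λ² - 2 - 9 = 64 - 11 ≡ 2; y = λ·(2 - 2) - 2 ≡ 15. → (2, 15)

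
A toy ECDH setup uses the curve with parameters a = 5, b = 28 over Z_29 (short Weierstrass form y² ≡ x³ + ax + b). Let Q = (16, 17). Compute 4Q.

Repeated addition: build up to 4Q.
2Q: tangent at (16, 17): λ = (3·16² + 5)/(2·17) ≡ 19/5. 5⁻¹ ≡ 6 (mod 29) since 5·6 = 30 ≡ 1, so λ ≡ 19·6 ≡ 27.
  x = λ² - 16 - 16 = 729 - 32 ≡ 1; y = λ·(16 - 1) - 17 ≡ 11. → (1, 11)
3Q: (1, 11) + (16, 17). λ = (17 - 11)/(16 - 1) ≡ 6/15 mod 29. 15⁻¹ ≡ 2 (mod 29), so λ ≡ 12.
  x = λ² - 1 - 16 = 144 - 17 ≡ 11; y = λ·(1 - 11) - 11 ≡ 14. → (11, 14)
4Q: (11, 14) + (16, 17). λ = (17 - 14)/(16 - 11) ≡ 3/5 mod 29. 5⁻¹ ≡ 6 (mod 29), so λ ≡ 18.
  x = λ² - 11 - 16 = 324 - 27 ≡ 7; y = λ·(11 - 7) - 14 ≡ 0. → (7, 0)

(7, 0)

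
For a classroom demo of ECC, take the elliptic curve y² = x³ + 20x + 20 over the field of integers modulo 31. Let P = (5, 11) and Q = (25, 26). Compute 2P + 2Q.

First 2P:
Repeated addition: build up to 2P.
2P: tangent at (5, 11): λ = (3·5² + 20)/(2·11) ≡ 2/22. 22⁻¹ ≡ 24 (mod 31) since 22·24 = 528 ≡ 1, so λ ≡ 2·24 ≡ 17.
  x = λ² - 5 - 5 = 289 - 10 ≡ 0; y = λ·(5 - 0) - 11 ≡ 12. → (0, 12)
2P = (0, 12).
Next 2Q:
Repeated addition: build up to 2Q.
2Q: tangent at (25, 26): λ = (3·25² + 20)/(2·26) ≡ 4/21. 21⁻¹ ≡ 3 (mod 31) since 21·3 = 63 ≡ 1, so λ ≡ 4·3 ≡ 12.
  x = λ² - 25 - 25 = 144 - 50 ≡ 1; y = λ·(25 - 1) - 26 ≡ 14. → (1, 14)
2Q = (1, 14).
Finally 2P + 2Q:
(0, 12) + (1, 14). λ = (14 - 12)/(1 - 0) ≡ 2/1 mod 31. 1⁻¹ ≡ 1 (mod 31) since 1·1 = 1 ≡ 1, so λ ≡ 2.
  x = λ² - 0 - 1 = 4 - 1 ≡ 3; y = λ·(0 - 3) - 12 ≡ 13. → (3, 13)

(3, 13)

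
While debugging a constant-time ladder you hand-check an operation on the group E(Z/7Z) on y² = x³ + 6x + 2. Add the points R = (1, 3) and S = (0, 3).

(1, 3) + (0, 3). λ = (3 - 3)/(0 - 1) ≡ 0/6 mod 7. 6⁻¹ ≡ 6 (mod 7), so λ ≡ 0.
  x = λ² - 1 - 0 = 0 - 1 ≡ 6; y = λ·(1 - 6) - 3 ≡ 4. → (6, 4)

(6, 4)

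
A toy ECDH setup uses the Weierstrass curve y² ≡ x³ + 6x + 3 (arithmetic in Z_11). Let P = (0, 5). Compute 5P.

Repeated addition: build up to 5P.
2P: tangent at (0, 5): λ = (3·0² + 6)/(2·5) ≡ 6/10. 10⁻¹ ≡ 10 (mod 11) since 10·10 = 100 ≡ 1, so λ ≡ 6·10 ≡ 5.
  x = λ² - 0 - 0 = 25 - 0 ≡ 3; y = λ·(0 - 3) - 5 ≡ 2. → (3, 2)
3P: (3, 2) + (0, 5). λ = (5 - 2)/(0 - 3) ≡ 3/8 mod 11. 8⁻¹ ≡ 7 (mod 11), so λ ≡ 10.
  x = λ² - 3 - 0 = 100 - 3 ≡ 9; y = λ·(3 - 9) - 2 ≡ 4. → (9, 4)
4P: (9, 4) + (0, 5). λ = (5 - 4)/(0 - 9) ≡ 1/2 mod 11. 2⁻¹ ≡ 6 (mod 11) since 2·6 = 12 ≡ 1, so λ ≡ 6.
  x = λ² - 9 - 0 = 36 - 9 ≡ 5; y = λ·(9 - 5) - 4 ≡ 9. → (5, 9)
5P: (5, 9) + (0, 5). λ = (5 - 9)/(0 - 5) ≡ 7/6 mod 11. 6⁻¹ ≡ 2 (mod 11) since 6·2 = 12 ≡ 1, so λ ≡ 3.
  x = λ² - 5 - 0 = 9 - 5 ≡ 4; y = λ·(5 - 4) - 9 ≡ 5. → (4, 5)

(4, 5)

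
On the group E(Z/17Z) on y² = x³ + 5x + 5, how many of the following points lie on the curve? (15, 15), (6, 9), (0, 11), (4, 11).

(15, 15): 15² ≡ 4, rhs ≡ 4 → on.
(6, 9): 9² ≡ 13, rhs ≡ 13 → on.
(0, 11): 11² ≡ 2, rhs ≡ 5 → off.
(4, 11): 11² ≡ 2, rhs ≡ 4 → off.

2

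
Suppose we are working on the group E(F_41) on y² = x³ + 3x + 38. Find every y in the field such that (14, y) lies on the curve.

6, 35

x³ + 3x + 38 = 2824 ≡ 36 (mod 41).
Square roots of 36 mod 41: 6 and 35 (since 6² = 36 ≡ 36).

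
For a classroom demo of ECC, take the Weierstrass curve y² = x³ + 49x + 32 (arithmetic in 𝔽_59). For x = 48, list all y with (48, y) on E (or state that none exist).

none

x³ + 49x + 32 = 112976 ≡ 50 (mod 59).
50 is a non-residue mod 59; no y exists.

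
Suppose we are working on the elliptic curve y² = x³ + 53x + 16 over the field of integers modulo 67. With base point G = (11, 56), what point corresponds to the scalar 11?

(66, 30)

Repeated addition: build up to 11G.
2G: tangent at (11, 56): λ = (3·11² + 53)/(2·56) ≡ 14/45. 45⁻¹ ≡ 3 (mod 67), so λ ≡ 14·3 ≡ 42.
  x = λ² - 11 - 11 = 1764 - 22 ≡ 0; y = λ·(11 - 0) - 56 ≡ 4. → (0, 4)
3G: (0, 4) + (11, 56). λ = (56 - 4)/(11 - 0) ≡ 52/11 mod 67. 11⁻¹ ≡ 61 (mod 67) since 11·61 = 671 ≡ 1, so λ ≡ 23.
  x = λ² - 0 - 11 = 529 - 11 ≡ 49; y = λ·(0 - 49) - 4 ≡ 8. → (49, 8)
4G: (49, 8) + (11, 56). λ = (56 - 8)/(11 - 49) ≡ 48/29 mod 67. 29⁻¹ ≡ 37 (mod 67) since 29·37 = 1073 ≡ 1, so λ ≡ 34.
  x = λ² - 49 - 11 = 1156 - 60 ≡ 24; y = λ·(49 - 24) - 8 ≡ 38. → (24, 38)
5G: (24, 38) + (11, 56). λ = (56 - 38)/(11 - 24) ≡ 18/54 mod 67. 54⁻¹ ≡ 36 (mod 67) since 54·36 = 1944 ≡ 1, so λ ≡ 45.
  x = λ² - 24 - 11 = 2025 - 35 ≡ 47; y = λ·(24 - 47) - 38 ≡ 66. → (47, 66)
6G: (47, 66) + (11, 56). λ = (56 - 66)/(11 - 47) ≡ 57/31 mod 67. 31⁻¹ ≡ 13 (mod 67), so λ ≡ 4.
  x = λ² - 47 - 11 = 16 - 58 ≡ 25; y = λ·(47 - 25) - 66 ≡ 22. → (25, 22)
7G: (25, 22) + (11, 56). λ = (56 - 22)/(11 - 25) ≡ 34/53 mod 67. 53⁻¹ ≡ 43 (mod 67), so λ ≡ 55.
  x = λ² - 25 - 11 = 3025 - 36 ≡ 41; y = λ·(25 - 41) - 22 ≡ 36. → (41, 36)
8G: (41, 36) + (11, 56). λ = (56 - 36)/(11 - 41) ≡ 20/37 mod 67. 37⁻¹ ≡ 29 (mod 67) since 37·29 = 1073 ≡ 1, so λ ≡ 44.
  x = λ² - 41 - 11 = 1936 - 52 ≡ 8; y = λ·(41 - 8) - 36 ≡ 9. → (8, 9)
9G: (8, 9) + (11, 56). λ = (56 - 9)/(11 - 8) ≡ 47/3 mod 67. 3⁻¹ ≡ 45 (mod 67), so λ ≡ 38.
  x = λ² - 8 - 11 = 1444 - 19 ≡ 18; y = λ·(8 - 18) - 9 ≡ 13. → (18, 13)
10G: (18, 13) + (11, 56). λ = (56 - 13)/(11 - 18) ≡ 43/60 mod 67. 60⁻¹ ≡ 19 (mod 67), so λ ≡ 13.
  x = λ² - 18 - 11 = 169 - 29 ≡ 6; y = λ·(18 - 6) - 13 ≡ 9. → (6, 9)
11G: (6, 9) + (11, 56). λ = (56 - 9)/(11 - 6) ≡ 47/5 mod 67. 5⁻¹ ≡ 27 (mod 67) since 5·27 = 135 ≡ 1, so λ ≡ 63.
  x = λ² - 6 - 11 = 3969 - 17 ≡ 66; y = λ·(6 - 66) - 9 ≡ 30. → (66, 30)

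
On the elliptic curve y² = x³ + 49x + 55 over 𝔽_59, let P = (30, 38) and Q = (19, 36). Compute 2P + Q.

(46, 17)

First 2P:
Repeated addition: build up to 2P.
2P: tangent at (30, 38): λ = (3·30² + 49)/(2·38) ≡ 35/17. 17⁻¹ ≡ 7 (mod 59), so λ ≡ 35·7 ≡ 9.
  x = λ² - 30 - 30 = 81 - 60 ≡ 21; y = λ·(30 - 21) - 38 ≡ 43. → (21, 43)
2P = (21, 43).
Finally 2P + Q:
(21, 43) + (19, 36). λ = (36 - 43)/(19 - 21) ≡ 52/57 mod 59. 57⁻¹ ≡ 29 (mod 59) since 57·29 = 1653 ≡ 1, so λ ≡ 33.
  x = λ² - 21 - 19 = 1089 - 40 ≡ 46; y = λ·(21 - 46) - 43 ≡ 17. → (46, 17)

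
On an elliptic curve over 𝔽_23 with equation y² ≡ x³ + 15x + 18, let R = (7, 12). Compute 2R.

(10, 8)

tangent at (7, 12): λ = (3·7² + 15)/(2·12) ≡ 1/1. 1⁻¹ ≡ 1 (mod 23), so λ ≡ 1·1 ≡ 1.
  x = λ² - 7 - 7 = 1 - 14 ≡ 10; y = λ·(7 - 10) - 12 ≡ 8. → (10, 8)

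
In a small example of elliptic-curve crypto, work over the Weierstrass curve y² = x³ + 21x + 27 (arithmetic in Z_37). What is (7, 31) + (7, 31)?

(34, 14)

tangent at (7, 31): λ = (3·7² + 21)/(2·31) ≡ 20/25. 25⁻¹ ≡ 3 (mod 37) since 25·3 = 75 ≡ 1, so λ ≡ 20·3 ≡ 23.
  x = λ² - 7 - 7 = 529 - 14 ≡ 34; y = λ·(7 - 34) - 31 ≡ 14. → (34, 14)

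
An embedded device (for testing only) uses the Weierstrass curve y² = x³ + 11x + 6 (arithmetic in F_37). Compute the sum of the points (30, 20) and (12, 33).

(30, 20) + (12, 33). λ = (33 - 20)/(12 - 30) ≡ 13/19 mod 37. 19⁻¹ ≡ 2 (mod 37) since 19·2 = 38 ≡ 1, so λ ≡ 26.
  x = λ² - 30 - 12 = 676 - 42 ≡ 5; y = λ·(30 - 5) - 20 ≡ 1. → (5, 1)

(5, 1)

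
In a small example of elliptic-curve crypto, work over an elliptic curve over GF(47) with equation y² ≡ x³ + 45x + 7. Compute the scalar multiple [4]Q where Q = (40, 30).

(38, 1)

Repeated addition: build up to 4Q.
2Q: tangent at (40, 30): λ = (3·40² + 45)/(2·30) ≡ 4/13. 13⁻¹ ≡ 29 (mod 47) since 13·29 = 377 ≡ 1, so λ ≡ 4·29 ≡ 22.
  x = λ² - 40 - 40 = 484 - 80 ≡ 28; y = λ·(40 - 28) - 30 ≡ 46. → (28, 46)
3Q: (28, 46) + (40, 30). λ = (30 - 46)/(40 - 28) ≡ 31/12 mod 47. 12⁻¹ ≡ 4 (mod 47), so λ ≡ 30.
  x = λ² - 28 - 40 = 900 - 68 ≡ 33; y = λ·(28 - 33) - 46 ≡ 39. → (33, 39)
4Q: (33, 39) + (40, 30). λ = (30 - 39)/(40 - 33) ≡ 38/7 mod 47. 7⁻¹ ≡ 27 (mod 47) since 7·27 = 189 ≡ 1, so λ ≡ 39.
  x = λ² - 33 - 40 = 1521 - 73 ≡ 38; y = λ·(33 - 38) - 39 ≡ 1. → (38, 1)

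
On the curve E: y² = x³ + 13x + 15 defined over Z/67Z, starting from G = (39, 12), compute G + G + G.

Repeated addition: build up to 3G.
2G: tangent at (39, 12): λ = (3·39² + 13)/(2·12) ≡ 20/24. 24⁻¹ ≡ 14 (mod 67) since 24·14 = 336 ≡ 1, so λ ≡ 20·14 ≡ 12.
  x = λ² - 39 - 39 = 144 - 78 ≡ 66; y = λ·(39 - 66) - 12 ≡ 66. → (66, 66)
3G: (66, 66) + (39, 12). λ = (12 - 66)/(39 - 66) ≡ 13/40 mod 67. 40⁻¹ ≡ 62 (mod 67), so λ ≡ 2.
  x = λ² - 66 - 39 = 4 - 105 ≡ 33; y = λ·(66 - 33) - 66 ≡ 0. → (33, 0)

(33, 0)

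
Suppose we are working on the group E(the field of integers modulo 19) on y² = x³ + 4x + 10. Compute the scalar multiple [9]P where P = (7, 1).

Double-and-add on 9 = (1001)₂. Start with P = (7, 1) for the leading 1-bit.
double: tangent at (7, 1): λ = (3·7² + 4)/(2·1) ≡ 18/2. 2⁻¹ ≡ 10 (mod 19), so λ ≡ 18·10 ≡ 9.
  x = λ² - 7 - 7 = 81 - 14 ≡ 10; y = λ·(7 - 10) - 1 ≡ 10. → (10, 10)
double: tangent at (10, 10): λ = (3·10² + 4)/(2·10) ≡ 0/1. 1⁻¹ ≡ 1 (mod 19) since 1·1 = 1 ≡ 1, so λ ≡ 0·1 ≡ 0.
  x = λ² - 10 - 10 = 0 - 20 ≡ 18; y = λ·(10 - 18) - 10 ≡ 9. → (18, 9)
double: tangent at (18, 9): λ = (3·18² + 4)/(2·9) ≡ 7/18. 18⁻¹ ≡ 18 (mod 19), so λ ≡ 7·18 ≡ 12.
  x = λ² - 18 - 18 = 144 - 36 ≡ 13; y = λ·(18 - 13) - 9 ≡ 13. → (13, 13)
add P: (13, 13) + (7, 1). λ = (1 - 13)/(7 - 13) ≡ 7/13 mod 19. 13⁻¹ ≡ 3 (mod 19) since 13·3 = 39 ≡ 1, so λ ≡ 2.
  x = λ² - 13 - 7 = 4 - 20 ≡ 3; y = λ·(13 - 3) - 13 ≡ 7. → (3, 7)

(3, 7)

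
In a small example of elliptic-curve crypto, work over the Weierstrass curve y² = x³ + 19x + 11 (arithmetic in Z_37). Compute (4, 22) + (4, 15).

The two points share x = 4 and their y-coordinates satisfy 22 + 15 ≡ 0 (mod 37), so they are inverses. Their sum is O.

O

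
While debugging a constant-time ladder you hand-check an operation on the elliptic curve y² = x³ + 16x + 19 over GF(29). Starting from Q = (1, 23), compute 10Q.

Double-and-add on 10 = (1010)₂. Start with Q = (1, 23) for the leading 1-bit.
double: tangent at (1, 23): λ = (3·1² + 16)/(2·23) ≡ 19/17. 17⁻¹ ≡ 12 (mod 29), so λ ≡ 19·12 ≡ 25.
  x = λ² - 1 - 1 = 625 - 2 ≡ 14; y = λ·(1 - 14) - 23 ≡ 0. → (14, 0)
double: (14, 0) + (14, 0): same x and y₁ ≡ -y₂, so the sum is O.
add Q: O + (1, 23) = (1, 23) (identity).
double: tangent at (1, 23): λ = (3·1² + 16)/(2·23) ≡ 19/17. 17⁻¹ ≡ 12 (mod 29) since 17·12 = 204 ≡ 1, so λ ≡ 19·12 ≡ 25.
  x = λ² - 1 - 1 = 625 - 2 ≡ 14; y = λ·(1 - 14) - 23 ≡ 0. → (14, 0)

(14, 0)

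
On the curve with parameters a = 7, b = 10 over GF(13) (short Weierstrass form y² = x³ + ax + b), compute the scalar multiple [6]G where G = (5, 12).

(9, 10)

Double-and-add on 6 = (110)₂. Start with G = (5, 12) for the leading 1-bit.
double: tangent at (5, 12): λ = (3·5² + 7)/(2·12) ≡ 4/11. 11⁻¹ ≡ 6 (mod 13), so λ ≡ 4·6 ≡ 11.
  x = λ² - 5 - 5 = 121 - 10 ≡ 7; y = λ·(5 - 7) - 12 ≡ 5. → (7, 5)
add G: (7, 5) + (5, 12). λ = (12 - 5)/(5 - 7) ≡ 7/11 mod 13. 11⁻¹ ≡ 6 (mod 13) since 11·6 = 66 ≡ 1, so λ ≡ 3.
  x = λ² - 7 - 5 = 9 - 12 ≡ 10; y = λ·(7 - 10) - 5 ≡ 12. → (10, 12)
double: tangent at (10, 12): λ = (3·10² + 7)/(2·12) ≡ 8/11. 11⁻¹ ≡ 6 (mod 13), so λ ≡ 8·6 ≡ 9.
  x = λ² - 10 - 10 = 81 - 20 ≡ 9; y = λ·(10 - 9) - 12 ≡ 10. → (9, 10)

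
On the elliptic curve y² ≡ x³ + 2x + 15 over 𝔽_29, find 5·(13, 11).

Write G = (13, 11).
Double-and-add on 5 = (101)₂. Start with G = (13, 11) for the leading 1-bit.
double: tangent at (13, 11): λ = (3·13² + 2)/(2·11) ≡ 16/22. 22⁻¹ ≡ 4 (mod 29), so λ ≡ 16·4 ≡ 6.
  x = λ² - 13 - 13 = 36 - 26 ≡ 10; y = λ·(13 - 10) - 11 ≡ 7. → (10, 7)
double: tangent at (10, 7): λ = (3·10² + 2)/(2·7) ≡ 12/14. 14⁻¹ ≡ 27 (mod 29), so λ ≡ 12·27 ≡ 5.
  x = λ² - 10 - 10 = 25 - 20 ≡ 5; y = λ·(10 - 5) - 7 ≡ 18. → (5, 18)
add G: (5, 18) + (13, 11). λ = (11 - 18)/(13 - 5) ≡ 22/8 mod 29. 8⁻¹ ≡ 11 (mod 29), so λ ≡ 10.
  x = λ² - 5 - 13 = 100 - 18 ≡ 24; y = λ·(5 - 24) - 18 ≡ 24. → (24, 24)

(24, 24)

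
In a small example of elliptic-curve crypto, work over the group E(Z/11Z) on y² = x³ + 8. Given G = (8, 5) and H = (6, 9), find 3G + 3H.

O

First 3G:
Repeated addition: build up to 3G.
2G: tangent at (8, 5): λ = (3·8² + 0)/(2·5) ≡ 5/10. 10⁻¹ ≡ 10 (mod 11), so λ ≡ 5·10 ≡ 6.
  x = λ² - 8 - 8 = 36 - 16 ≡ 9; y = λ·(8 - 9) - 5 ≡ 0. → (9, 0)
3G: (9, 0) + (8, 5). λ = (5 - 0)/(8 - 9) ≡ 5/10 mod 11. 10⁻¹ ≡ 10 (mod 11), so λ ≡ 6.
  x = λ² - 9 - 8 = 36 - 17 ≡ 8; y = λ·(9 - 8) - 0 ≡ 6. → (8, 6)
3G = (8, 6).
Next 3H:
Repeated addition: build up to 3H.
2H: tangent at (6, 9): λ = (3·6² + 0)/(2·9) ≡ 9/7. 7⁻¹ ≡ 8 (mod 11) since 7·8 = 56 ≡ 1, so λ ≡ 9·8 ≡ 6.
  x = λ² - 6 - 6 = 36 - 12 ≡ 2; y = λ·(6 - 2) - 9 ≡ 4. → (2, 4)
3H: (2, 4) + (6, 9). λ = (9 - 4)/(6 - 2) ≡ 5/4 mod 11. 4⁻¹ ≡ 3 (mod 11), so λ ≡ 4.
  x = λ² - 2 - 6 = 16 - 8 ≡ 8; y = λ·(2 - 8) - 4 ≡ 5. → (8, 5)
3H = (8, 5).
Finally 3G + 3H:
(8, 6) + (8, 5): same x and y₁ ≡ -y₂, so the sum is 𝒪.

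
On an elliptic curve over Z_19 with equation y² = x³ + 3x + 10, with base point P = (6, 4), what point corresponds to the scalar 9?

Double-and-add on 9 = (1001)₂. Start with P = (6, 4) for the leading 1-bit.
double: tangent at (6, 4): λ = (3·6² + 3)/(2·4) ≡ 16/8. 8⁻¹ ≡ 12 (mod 19) since 8·12 = 96 ≡ 1, so λ ≡ 16·12 ≡ 2.
  x = λ² - 6 - 6 = 4 - 12 ≡ 11; y = λ·(6 - 11) - 4 ≡ 5. → (11, 5)
double: tangent at (11, 5): λ = (3·11² + 3)/(2·5) ≡ 5/10. 10⁻¹ ≡ 2 (mod 19), so λ ≡ 5·2 ≡ 10.
  x = λ² - 11 - 11 = 100 - 22 ≡ 2; y = λ·(11 - 2) - 5 ≡ 9. → (2, 9)
double: tangent at (2, 9): λ = (3·2² + 3)/(2·9) ≡ 15/18. 18⁻¹ ≡ 18 (mod 19), so λ ≡ 15·18 ≡ 4.
  x = λ² - 2 - 2 = 16 - 4 ≡ 12; y = λ·(2 - 12) - 9 ≡ 8. → (12, 8)
add P: (12, 8) + (6, 4). λ = (4 - 8)/(6 - 12) ≡ 15/13 mod 19. 13⁻¹ ≡ 3 (mod 19), so λ ≡ 7.
  x = λ² - 12 - 6 = 49 - 18 ≡ 12; y = λ·(12 - 12) - 8 ≡ 11. → (12, 11)

(12, 11)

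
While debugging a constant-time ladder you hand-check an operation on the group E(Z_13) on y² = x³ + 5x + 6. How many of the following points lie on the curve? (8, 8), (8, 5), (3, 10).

3

(8, 8): 8² ≡ 12, rhs ≡ 12 → on.
(8, 5): 5² ≡ 12, rhs ≡ 12 → on.
(3, 10): 10² ≡ 9, rhs ≡ 9 → on.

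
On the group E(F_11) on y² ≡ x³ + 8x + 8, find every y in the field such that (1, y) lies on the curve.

none

x³ + 8x + 8 = 17 ≡ 6 (mod 11).
6 is a non-residue mod 11; no y exists.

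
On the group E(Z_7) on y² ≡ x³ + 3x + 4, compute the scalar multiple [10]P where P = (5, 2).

Repeated addition: build up to 10P.
2P: tangent at (5, 2): λ = (3·5² + 3)/(2·2) ≡ 1/4. 4⁻¹ ≡ 2 (mod 7), so λ ≡ 1·2 ≡ 2.
  x = λ² - 5 - 5 = 4 - 10 ≡ 1; y = λ·(5 - 1) - 2 ≡ 6. → (1, 6)
3P: (1, 6) + (5, 2). λ = (2 - 6)/(5 - 1) ≡ 3/4 mod 7. 4⁻¹ ≡ 2 (mod 7), so λ ≡ 6.
  x = λ² - 1 - 5 = 36 - 6 ≡ 2; y = λ·(1 - 2) - 6 ≡ 2. → (2, 2)
4P: (2, 2) + (5, 2). λ = (2 - 2)/(5 - 2) ≡ 0/3 mod 7. 3⁻¹ ≡ 5 (mod 7), so λ ≡ 0.
  x = λ² - 2 - 5 = 0 - 7 ≡ 0; y = λ·(2 - 0) - 2 ≡ 5. → (0, 5)
5P: (0, 5) + (5, 2). λ = (2 - 5)/(5 - 0) ≡ 4/5 mod 7. 5⁻¹ ≡ 3 (mod 7), so λ ≡ 5.
  x = λ² - 0 - 5 = 25 - 5 ≡ 6; y = λ·(0 - 6) - 5 ≡ 0. → (6, 0)
6P: (6, 0) + (5, 2). λ = (2 - 0)/(5 - 6) ≡ 2/6 mod 7. 6⁻¹ ≡ 6 (mod 7), so λ ≡ 5.
  x = λ² - 6 - 5 = 25 - 11 ≡ 0; y = λ·(6 - 0) - 0 ≡ 2. → (0, 2)
7P: (0, 2) + (5, 2). λ = (2 - 2)/(5 - 0) ≡ 0/5 mod 7. 5⁻¹ ≡ 3 (mod 7), so λ ≡ 0.
  x = λ² - 0 - 5 = 0 - 5 ≡ 2; y = λ·(0 - 2) - 2 ≡ 5. → (2, 5)
8P: (2, 5) + (5, 2). λ = (2 - 5)/(5 - 2) ≡ 4/3 mod 7. 3⁻¹ ≡ 5 (mod 7), so λ ≡ 6.
  x = λ² - 2 - 5 = 36 - 7 ≡ 1; y = λ·(2 - 1) - 5 ≡ 1. → (1, 1)
9P: (1, 1) + (5, 2). λ = (2 - 1)/(5 - 1) ≡ 1/4 mod 7. 4⁻¹ ≡ 2 (mod 7) since 4·2 = 8 ≡ 1, so λ ≡ 2.
  x = λ² - 1 - 5 = 4 - 6 ≡ 5; y = λ·(1 - 5) - 1 ≡ 5. → (5, 5)
10P: (5, 5) + (5, 2): same x and y₁ ≡ -y₂, so the sum is 𝒪.

O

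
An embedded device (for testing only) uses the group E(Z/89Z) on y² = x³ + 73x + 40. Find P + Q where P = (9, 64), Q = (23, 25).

(9, 64) + (23, 25). λ = (25 - 64)/(23 - 9) ≡ 50/14 mod 89. 14⁻¹ ≡ 70 (mod 89) since 14·70 = 980 ≡ 1, so λ ≡ 29.
  x = λ² - 9 - 23 = 841 - 32 ≡ 8; y = λ·(9 - 8) - 64 ≡ 54. → (8, 54)

(8, 54)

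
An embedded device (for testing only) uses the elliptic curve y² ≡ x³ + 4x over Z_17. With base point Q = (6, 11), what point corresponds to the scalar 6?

Double-and-add on 6 = (110)₂. Start with Q = (6, 11) for the leading 1-bit.
double: tangent at (6, 11): λ = (3·6² + 4)/(2·11) ≡ 10/5. 5⁻¹ ≡ 7 (mod 17) since 5·7 = 35 ≡ 1, so λ ≡ 10·7 ≡ 2.
  x = λ² - 6 - 6 = 4 - 12 ≡ 9; y = λ·(6 - 9) - 11 ≡ 0. → (9, 0)
add Q: (9, 0) + (6, 11). λ = (11 - 0)/(6 - 9) ≡ 11/14 mod 17. 14⁻¹ ≡ 11 (mod 17), so λ ≡ 2.
  x = λ² - 9 - 6 = 4 - 15 ≡ 6; y = λ·(9 - 6) - 0 ≡ 6. → (6, 6)
double: tangent at (6, 6): λ = (3·6² + 4)/(2·6) ≡ 10/12. 12⁻¹ ≡ 10 (mod 17) since 12·10 = 120 ≡ 1, so λ ≡ 10·10 ≡ 15.
  x = λ² - 6 - 6 = 225 - 12 ≡ 9; y = λ·(6 - 9) - 6 ≡ 0. → (9, 0)

(9, 0)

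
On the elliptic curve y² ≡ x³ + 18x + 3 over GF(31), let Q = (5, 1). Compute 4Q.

Double-and-add on 4 = (100)₂. Start with Q = (5, 1) for the leading 1-bit.
double: tangent at (5, 1): λ = (3·5² + 18)/(2·1) ≡ 0/2. 2⁻¹ ≡ 16 (mod 31), so λ ≡ 0·16 ≡ 0.
  x = λ² - 5 - 5 = 0 - 10 ≡ 21; y = λ·(5 - 21) - 1 ≡ 30. → (21, 30)
double: tangent at (21, 30): λ = (3·21² + 18)/(2·30) ≡ 8/29. 29⁻¹ ≡ 15 (mod 31) since 29·15 = 435 ≡ 1, so λ ≡ 8·15 ≡ 27.
  x = λ² - 21 - 21 = 729 - 42 ≡ 5; y = λ·(21 - 5) - 30 ≡ 30. → (5, 30)

(5, 30)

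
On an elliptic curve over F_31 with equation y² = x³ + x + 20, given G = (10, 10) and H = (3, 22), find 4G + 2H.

First 4G:
Repeated addition: build up to 4G.
2G: tangent at (10, 10): λ = (3·10² + 1)/(2·10) ≡ 22/20. 20⁻¹ ≡ 14 (mod 31) since 20·14 = 280 ≡ 1, so λ ≡ 22·14 ≡ 29.
  x = λ² - 10 - 10 = 841 - 20 ≡ 15; y = λ·(10 - 15) - 10 ≡ 0. → (15, 0)
3G: (15, 0) + (10, 10). λ = (10 - 0)/(10 - 15) ≡ 10/26 mod 31. 26⁻¹ ≡ 6 (mod 31) since 26·6 = 156 ≡ 1, so λ ≡ 29.
  x = λ² - 15 - 10 = 841 - 25 ≡ 10; y = λ·(15 - 10) - 0 ≡ 21. → (10, 21)
4G: (10, 21) + (10, 10): same x and y₁ ≡ -y₂, so the sum is ∞.
4G = ∞.
Next 2H:
Repeated addition: build up to 2H.
2H: tangent at (3, 22): λ = (3·3² + 1)/(2·22) ≡ 28/13. 13⁻¹ ≡ 12 (mod 31), so λ ≡ 28·12 ≡ 26.
  x = λ² - 3 - 3 = 676 - 6 ≡ 19; y = λ·(3 - 19) - 22 ≡ 27. → (19, 27)
2H = (19, 27).
Finally 4G + 2H:
∞ + (19, 27) = (19, 27) (identity).

(19, 27)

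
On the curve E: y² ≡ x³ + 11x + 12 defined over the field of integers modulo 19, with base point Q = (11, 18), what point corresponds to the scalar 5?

Double-and-add on 5 = (101)₂. Start with Q = (11, 18) for the leading 1-bit.
double: tangent at (11, 18): λ = (3·11² + 11)/(2·18) ≡ 13/17. 17⁻¹ ≡ 9 (mod 19) since 17·9 = 153 ≡ 1, so λ ≡ 13·9 ≡ 3.
  x = λ² - 11 - 11 = 9 - 22 ≡ 6; y = λ·(11 - 6) - 18 ≡ 16. → (6, 16)
double: tangent at (6, 16): λ = (3·6² + 11)/(2·16) ≡ 5/13. 13⁻¹ ≡ 3 (mod 19), so λ ≡ 5·3 ≡ 15.
  x = λ² - 6 - 6 = 225 - 12 ≡ 4; y = λ·(6 - 4) - 16 ≡ 14. → (4, 14)
add Q: (4, 14) + (11, 18). λ = (18 - 14)/(11 - 4) ≡ 4/7 mod 19. 7⁻¹ ≡ 11 (mod 19), so λ ≡ 6.
  x = λ² - 4 - 11 = 36 - 15 ≡ 2; y = λ·(4 - 2) - 14 ≡ 17. → (2, 17)

(2, 17)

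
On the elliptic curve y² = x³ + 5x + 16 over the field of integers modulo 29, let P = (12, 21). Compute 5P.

(9, 6)

Repeated addition: build up to 5P.
2P: tangent at (12, 21): λ = (3·12² + 5)/(2·21) ≡ 2/13. 13⁻¹ ≡ 9 (mod 29) since 13·9 = 117 ≡ 1, so λ ≡ 2·9 ≡ 18.
  x = λ² - 12 - 12 = 324 - 24 ≡ 10; y = λ·(12 - 10) - 21 ≡ 15. → (10, 15)
3P: (10, 15) + (12, 21). λ = (21 - 15)/(12 - 10) ≡ 6/2 mod 29. 2⁻¹ ≡ 15 (mod 29), so λ ≡ 3.
  x = λ² - 10 - 12 = 9 - 22 ≡ 16; y = λ·(10 - 16) - 15 ≡ 25. → (16, 25)
4P: (16, 25) + (12, 21). λ = (21 - 25)/(12 - 16) ≡ 25/25 mod 29. 25⁻¹ ≡ 7 (mod 29), so λ ≡ 1.
  x = λ² - 16 - 12 = 1 - 28 ≡ 2; y = λ·(16 - 2) - 25 ≡ 18. → (2, 18)
5P: (2, 18) + (12, 21). λ = (21 - 18)/(12 - 2) ≡ 3/10 mod 29. 10⁻¹ ≡ 3 (mod 29) since 10·3 = 30 ≡ 1, so λ ≡ 9.
  x = λ² - 2 - 12 = 81 - 14 ≡ 9; y = λ·(2 - 9) - 18 ≡ 6. → (9, 6)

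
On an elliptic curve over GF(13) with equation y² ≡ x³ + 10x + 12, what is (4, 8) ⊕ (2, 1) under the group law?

(3, 2)

(4, 8) + (2, 1). λ = (1 - 8)/(2 - 4) ≡ 6/11 mod 13. 11⁻¹ ≡ 6 (mod 13) since 11·6 = 66 ≡ 1, so λ ≡ 10.
  x = λ² - 4 - 2 = 100 - 6 ≡ 3; y = λ·(4 - 3) - 8 ≡ 2. → (3, 2)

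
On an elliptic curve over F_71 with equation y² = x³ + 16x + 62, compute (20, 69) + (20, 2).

The two points share x = 20 and their y-coordinates satisfy 69 + 2 ≡ 0 (mod 71), so they are inverses. Their sum is the point at infinity.

O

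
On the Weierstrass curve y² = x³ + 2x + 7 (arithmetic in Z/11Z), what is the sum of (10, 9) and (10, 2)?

The two points share x = 10 and their y-coordinates satisfy 9 + 2 ≡ 0 (mod 11), so they are inverses. Their sum is 𝒪.

O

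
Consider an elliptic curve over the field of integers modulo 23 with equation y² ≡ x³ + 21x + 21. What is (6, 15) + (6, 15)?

tangent at (6, 15): λ = (3·6² + 21)/(2·15) ≡ 14/7. 7⁻¹ ≡ 10 (mod 23) since 7·10 = 70 ≡ 1, so λ ≡ 14·10 ≡ 2.
  x = λ² - 6 - 6 = 4 - 12 ≡ 15; y = λ·(6 - 15) - 15 ≡ 13. → (15, 13)

(15, 13)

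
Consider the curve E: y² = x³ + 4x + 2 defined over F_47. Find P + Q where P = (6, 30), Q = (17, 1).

(36, 32)

(6, 30) + (17, 1). λ = (1 - 30)/(17 - 6) ≡ 18/11 mod 47. 11⁻¹ ≡ 30 (mod 47), so λ ≡ 23.
  x = λ² - 6 - 17 = 529 - 23 ≡ 36; y = λ·(6 - 36) - 30 ≡ 32. → (36, 32)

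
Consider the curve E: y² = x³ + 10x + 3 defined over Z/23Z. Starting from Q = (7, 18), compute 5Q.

(11, 15)

Repeated addition: build up to 5Q.
2Q: tangent at (7, 18): λ = (3·7² + 10)/(2·18) ≡ 19/13. 13⁻¹ ≡ 16 (mod 23), so λ ≡ 19·16 ≡ 5.
  x = λ² - 7 - 7 = 25 - 14 ≡ 11; y = λ·(7 - 11) - 18 ≡ 8. → (11, 8)
3Q: (11, 8) + (7, 18). λ = (18 - 8)/(7 - 11) ≡ 10/19 mod 23. 19⁻¹ ≡ 17 (mod 23), so λ ≡ 9.
  x = λ² - 11 - 7 = 81 - 18 ≡ 17; y = λ·(11 - 17) - 8 ≡ 7. → (17, 7)
4Q: (17, 7) + (7, 18). λ = (18 - 7)/(7 - 17) ≡ 11/13 mod 23. 13⁻¹ ≡ 16 (mod 23) since 13·16 = 208 ≡ 1, so λ ≡ 15.
  x = λ² - 17 - 7 = 225 - 24 ≡ 17; y = λ·(17 - 17) - 7 ≡ 16. → (17, 16)
5Q: (17, 16) + (7, 18). λ = (18 - 16)/(7 - 17) ≡ 2/13 mod 23. 13⁻¹ ≡ 16 (mod 23) since 13·16 = 208 ≡ 1, so λ ≡ 9.
  x = λ² - 17 - 7 = 81 - 24 ≡ 11; y = λ·(17 - 11) - 16 ≡ 15. → (11, 15)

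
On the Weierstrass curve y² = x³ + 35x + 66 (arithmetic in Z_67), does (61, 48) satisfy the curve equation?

y² = 48² ≡ 26; x³ + 35x + 66 = 229182 ≡ 42 (mod 67). 26 ≠ 42.

no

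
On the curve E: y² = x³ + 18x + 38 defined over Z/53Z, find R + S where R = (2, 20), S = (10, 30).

(26, 3)

(2, 20) + (10, 30). λ = (30 - 20)/(10 - 2) ≡ 10/8 mod 53. 8⁻¹ ≡ 20 (mod 53), so λ ≡ 41.
  x = λ² - 2 - 10 = 1681 - 12 ≡ 26; y = λ·(2 - 26) - 20 ≡ 3. → (26, 3)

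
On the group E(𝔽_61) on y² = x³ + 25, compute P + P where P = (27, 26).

tangent at (27, 26): λ = (3·27² + 0)/(2·26) ≡ 52/52. 52⁻¹ ≡ 27 (mod 61) since 52·27 = 1404 ≡ 1, so λ ≡ 52·27 ≡ 1.
  x = λ² - 27 - 27 = 1 - 54 ≡ 8; y = λ·(27 - 8) - 26 ≡ 54. → (8, 54)

(8, 54)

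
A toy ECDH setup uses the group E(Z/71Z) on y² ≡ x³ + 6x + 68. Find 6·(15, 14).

Write G = (15, 14).
Repeated addition: build up to 6G.
2G: tangent at (15, 14): λ = (3·15² + 6)/(2·14) ≡ 42/28. 28⁻¹ ≡ 33 (mod 71), so λ ≡ 42·33 ≡ 37.
  x = λ² - 15 - 15 = 1369 - 30 ≡ 61; y = λ·(15 - 61) - 14 ≡ 59. → (61, 59)
3G: (61, 59) + (15, 14). λ = (14 - 59)/(15 - 61) ≡ 26/25 mod 71. 25⁻¹ ≡ 54 (mod 71) since 25·54 = 1350 ≡ 1, so λ ≡ 55.
  x = λ² - 61 - 15 = 3025 - 76 ≡ 38; y = λ·(61 - 38) - 59 ≡ 70. → (38, 70)
4G: (38, 70) + (15, 14). λ = (14 - 70)/(15 - 38) ≡ 15/48 mod 71. 48⁻¹ ≡ 37 (mod 71) since 48·37 = 1776 ≡ 1, so λ ≡ 58.
  x = λ² - 38 - 15 = 3364 - 53 ≡ 45; y = λ·(38 - 45) - 70 ≡ 21. → (45, 21)
5G: (45, 21) + (15, 14). λ = (14 - 21)/(15 - 45) ≡ 64/41 mod 71. 41⁻¹ ≡ 26 (mod 71), so λ ≡ 31.
  x = λ² - 45 - 15 = 961 - 60 ≡ 49; y = λ·(45 - 49) - 21 ≡ 68. → (49, 68)
6G: (49, 68) + (15, 14). λ = (14 - 68)/(15 - 49) ≡ 17/37 mod 71. 37⁻¹ ≡ 48 (mod 71), so λ ≡ 35.
  x = λ² - 49 - 15 = 1225 - 64 ≡ 25; y = λ·(49 - 25) - 68 ≡ 62. → (25, 62)

(25, 62)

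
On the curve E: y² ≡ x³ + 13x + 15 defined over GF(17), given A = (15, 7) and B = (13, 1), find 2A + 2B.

(13, 1)

First 2A:
Repeated addition: build up to 2A.
2A: tangent at (15, 7): λ = (3·15² + 13)/(2·7) ≡ 8/14. 14⁻¹ ≡ 11 (mod 17), so λ ≡ 8·11 ≡ 3.
  x = λ² - 15 - 15 = 9 - 30 ≡ 13; y = λ·(15 - 13) - 7 ≡ 16. → (13, 16)
2A = (13, 16).
Next 2B:
Repeated addition: build up to 2B.
2B: tangent at (13, 1): λ = (3·13² + 13)/(2·1) ≡ 10/2. 2⁻¹ ≡ 9 (mod 17), so λ ≡ 10·9 ≡ 5.
  x = λ² - 13 - 13 = 25 - 26 ≡ 16; y = λ·(13 - 16) - 1 ≡ 1. → (16, 1)
2B = (16, 1).
Finally 2A + 2B:
(13, 16) + (16, 1). λ = (1 - 16)/(16 - 13) ≡ 2/3 mod 17. 3⁻¹ ≡ 6 (mod 17) since 3·6 = 18 ≡ 1, so λ ≡ 12.
  x = λ² - 13 - 16 = 144 - 29 ≡ 13; y = λ·(13 - 13) - 16 ≡ 1. → (13, 1)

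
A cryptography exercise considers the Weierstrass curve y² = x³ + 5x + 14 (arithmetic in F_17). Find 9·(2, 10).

Write G = (2, 10).
Repeated addition: build up to 9G.
2G: tangent at (2, 10): λ = (3·2² + 5)/(2·10) ≡ 0/3. 3⁻¹ ≡ 6 (mod 17), so λ ≡ 0·6 ≡ 0.
  x = λ² - 2 - 2 = 0 - 4 ≡ 13; y = λ·(2 - 13) - 10 ≡ 7. → (13, 7)
3G: (13, 7) + (2, 10). λ = (10 - 7)/(2 - 13) ≡ 3/6 mod 17. 6⁻¹ ≡ 3 (mod 17) since 6·3 = 18 ≡ 1, so λ ≡ 9.
  x = λ² - 13 - 2 = 81 - 15 ≡ 15; y = λ·(13 - 15) - 7 ≡ 9. → (15, 9)
4G: (15, 9) + (2, 10). λ = (10 - 9)/(2 - 15) ≡ 1/4 mod 17. 4⁻¹ ≡ 13 (mod 17) since 4·13 = 52 ≡ 1, so λ ≡ 13.
  x = λ² - 15 - 2 = 169 - 17 ≡ 16; y = λ·(15 - 16) - 9 ≡ 12. → (16, 12)
5G: (16, 12) + (2, 10). λ = (10 - 12)/(2 - 16) ≡ 15/3 mod 17. 3⁻¹ ≡ 6 (mod 17), so λ ≡ 5.
  x = λ² - 16 - 2 = 25 - 18 ≡ 7; y = λ·(16 - 7) - 12 ≡ 16. → (7, 16)
6G: (7, 16) + (2, 10). λ = (10 - 16)/(2 - 7) ≡ 11/12 mod 17. 12⁻¹ ≡ 10 (mod 17), so λ ≡ 8.
  x = λ² - 7 - 2 = 64 - 9 ≡ 4; y = λ·(7 - 4) - 16 ≡ 8. → (4, 8)
7G: (4, 8) + (2, 10). λ = (10 - 8)/(2 - 4) ≡ 2/15 mod 17. 15⁻¹ ≡ 8 (mod 17), so λ ≡ 16.
  x = λ² - 4 - 2 = 256 - 6 ≡ 12; y = λ·(4 - 12) - 8 ≡ 0. → (12, 0)
8G: (12, 0) + (2, 10). λ = (10 - 0)/(2 - 12) ≡ 10/7 mod 17. 7⁻¹ ≡ 5 (mod 17), so λ ≡ 16.
  x = λ² - 12 - 2 = 256 - 14 ≡ 4; y = λ·(12 - 4) - 0 ≡ 9. → (4, 9)
9G: (4, 9) + (2, 10). λ = (10 - 9)/(2 - 4) ≡ 1/15 mod 17. 15⁻¹ ≡ 8 (mod 17) since 15·8 = 120 ≡ 1, so λ ≡ 8.
  x = λ² - 4 - 2 = 64 - 6 ≡ 7; y = λ·(4 - 7) - 9 ≡ 1. → (7, 1)

(7, 1)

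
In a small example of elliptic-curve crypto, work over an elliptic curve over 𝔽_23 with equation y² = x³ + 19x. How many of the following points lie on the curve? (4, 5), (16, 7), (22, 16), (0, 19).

(4, 5): 5² ≡ 2, rhs ≡ 2 → on.
(16, 7): 7² ≡ 3, rhs ≡ 7 → off.
(22, 16): 16² ≡ 3, rhs ≡ 3 → on.
(0, 19): 19² ≡ 16, rhs ≡ 0 → off.

2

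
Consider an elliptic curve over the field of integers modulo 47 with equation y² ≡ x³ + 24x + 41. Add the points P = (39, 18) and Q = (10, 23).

(40, 0)

(39, 18) + (10, 23). λ = (23 - 18)/(10 - 39) ≡ 5/18 mod 47. 18⁻¹ ≡ 34 (mod 47), so λ ≡ 29.
  x = λ² - 39 - 10 = 841 - 49 ≡ 40; y = λ·(39 - 40) - 18 ≡ 0. → (40, 0)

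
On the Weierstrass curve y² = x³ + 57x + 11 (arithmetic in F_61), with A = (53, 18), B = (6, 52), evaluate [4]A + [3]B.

(48, 1)

First 4A:
Double-and-add on 4 = (100)₂. Start with A = (53, 18) for the leading 1-bit.
double: tangent at (53, 18): λ = (3·53² + 57)/(2·18) ≡ 5/36. 36⁻¹ ≡ 39 (mod 61), so λ ≡ 5·39 ≡ 12.
  x = λ² - 53 - 53 = 144 - 106 ≡ 38; y = λ·(53 - 38) - 18 ≡ 40. → (38, 40)
double: tangent at (38, 40): λ = (3·38² + 57)/(2·40) ≡ 58/19. 19⁻¹ ≡ 45 (mod 61) since 19·45 = 855 ≡ 1, so λ ≡ 58·45 ≡ 48.
  x = λ² - 38 - 38 = 2304 - 76 ≡ 32; y = λ·(38 - 32) - 40 ≡ 4. → (32, 4)
4A = (32, 4).
Next 3B:
Repeated addition: build up to 3B.
2B: tangent at (6, 52): λ = (3·6² + 57)/(2·52) ≡ 43/43. 43⁻¹ ≡ 44 (mod 61) since 43·44 = 1892 ≡ 1, so λ ≡ 43·44 ≡ 1.
  x = λ² - 6 - 6 = 1 - 12 ≡ 50; y = λ·(6 - 50) - 52 ≡ 26. → (50, 26)
3B: (50, 26) + (6, 52). λ = (52 - 26)/(6 - 50) ≡ 26/17 mod 61. 17⁻¹ ≡ 18 (mod 61), so λ ≡ 41.
  x = λ² - 50 - 6 = 1681 - 56 ≡ 39; y = λ·(50 - 39) - 26 ≡ 59. → (39, 59)
3B = (39, 59).
Finally 4A + 3B:
(32, 4) + (39, 59). λ = (59 - 4)/(39 - 32) ≡ 55/7 mod 61. 7⁻¹ ≡ 35 (mod 61), so λ ≡ 34.
  x = λ² - 32 - 39 = 1156 - 71 ≡ 48; y = λ·(32 - 48) - 4 ≡ 1. → (48, 1)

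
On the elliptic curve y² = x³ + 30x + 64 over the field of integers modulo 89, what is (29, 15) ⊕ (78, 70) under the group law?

(27, 49)

(29, 15) + (78, 70). λ = (70 - 15)/(78 - 29) ≡ 55/49 mod 89. 49⁻¹ ≡ 20 (mod 89) since 49·20 = 980 ≡ 1, so λ ≡ 32.
  x = λ² - 29 - 78 = 1024 - 107 ≡ 27; y = λ·(29 - 27) - 15 ≡ 49. → (27, 49)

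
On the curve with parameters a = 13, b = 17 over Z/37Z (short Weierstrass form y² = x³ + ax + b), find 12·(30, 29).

(36, 15)

Write Q = (30, 29).
Repeated addition: build up to 12Q.
2Q: tangent at (30, 29): λ = (3·30² + 13)/(2·29) ≡ 12/21. 21⁻¹ ≡ 30 (mod 37) since 21·30 = 630 ≡ 1, so λ ≡ 12·30 ≡ 27.
  x = λ² - 30 - 30 = 729 - 60 ≡ 3; y = λ·(30 - 3) - 29 ≡ 34. → (3, 34)
3Q: (3, 34) + (30, 29). λ = (29 - 34)/(30 - 3) ≡ 32/27 mod 37. 27⁻¹ ≡ 11 (mod 37), so λ ≡ 19.
  x = λ² - 3 - 30 = 361 - 33 ≡ 32; y = λ·(3 - 32) - 34 ≡ 7. → (32, 7)
4Q: (32, 7) + (30, 29). λ = (29 - 7)/(30 - 32) ≡ 22/35 mod 37. 35⁻¹ ≡ 18 (mod 37) since 35·18 = 630 ≡ 1, so λ ≡ 26.
  x = λ² - 32 - 30 = 676 - 62 ≡ 22; y = λ·(32 - 22) - 7 ≡ 31. → (22, 31)
5Q: (22, 31) + (30, 29). λ = (29 - 31)/(30 - 22) ≡ 35/8 mod 37. 8⁻¹ ≡ 14 (mod 37) since 8·14 = 112 ≡ 1, so λ ≡ 9.
  x = λ² - 22 - 30 = 81 - 52 ≡ 29; y = λ·(22 - 29) - 31 ≡ 17. → (29, 17)
6Q: (29, 17) + (30, 29). λ = (29 - 17)/(30 - 29) ≡ 12/1 mod 37. 1⁻¹ ≡ 1 (mod 37), so λ ≡ 12.
  x = λ² - 29 - 30 = 144 - 59 ≡ 11; y = λ·(29 - 11) - 17 ≡ 14. → (11, 14)
7Q: (11, 14) + (30, 29). λ = (29 - 14)/(30 - 11) ≡ 15/19 mod 37. 19⁻¹ ≡ 2 (mod 37), so λ ≡ 30.
  x = λ² - 11 - 30 = 900 - 41 ≡ 8; y = λ·(11 - 8) - 14 ≡ 2. → (8, 2)
8Q: (8, 2) + (30, 29). λ = (29 - 2)/(30 - 8) ≡ 27/22 mod 37. 22⁻¹ ≡ 32 (mod 37), so λ ≡ 13.
  x = λ² - 8 - 30 = 169 - 38 ≡ 20; y = λ·(8 - 20) - 2 ≡ 27. → (20, 27)
9Q: (20, 27) + (30, 29). λ = (29 - 27)/(30 - 20) ≡ 2/10 mod 37. 10⁻¹ ≡ 26 (mod 37), so λ ≡ 15.
  x = λ² - 20 - 30 = 225 - 50 ≡ 27; y = λ·(20 - 27) - 27 ≡ 16. → (27, 16)
10Q: (27, 16) + (30, 29). λ = (29 - 16)/(30 - 27) ≡ 13/3 mod 37. 3⁻¹ ≡ 25 (mod 37), so λ ≡ 29.
  x = λ² - 27 - 30 = 841 - 57 ≡ 7; y = λ·(27 - 7) - 16 ≡ 9. → (7, 9)
11Q: (7, 9) + (30, 29). λ = (29 - 9)/(30 - 7) ≡ 20/23 mod 37. 23⁻¹ ≡ 29 (mod 37), so λ ≡ 25.
  x = λ² - 7 - 30 = 625 - 37 ≡ 33; y = λ·(7 - 33) - 9 ≡ 7. → (33, 7)
12Q: (33, 7) + (30, 29). λ = (29 - 7)/(30 - 33) ≡ 22/34 mod 37. 34⁻¹ ≡ 12 (mod 37), so λ ≡ 5.
  x = λ² - 33 - 30 = 25 - 63 ≡ 36; y = λ·(33 - 36) - 7 ≡ 15. → (36, 15)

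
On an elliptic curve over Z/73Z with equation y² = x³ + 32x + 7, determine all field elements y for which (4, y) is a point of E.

x³ + 32x + 7 = 199 ≡ 53 (mod 73).
53 is a non-residue mod 73; no y exists.

none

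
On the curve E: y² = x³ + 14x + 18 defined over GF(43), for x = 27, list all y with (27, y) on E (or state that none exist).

x³ + 14x + 18 = 20079 ≡ 41 (mod 43).
Square roots of 41 mod 43: 16 and 27 (since 16² = 256 ≡ 41).

16, 27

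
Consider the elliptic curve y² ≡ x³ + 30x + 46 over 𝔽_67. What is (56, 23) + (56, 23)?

(55, 54)

tangent at (56, 23): λ = (3·56² + 30)/(2·23) ≡ 58/46. 46⁻¹ ≡ 51 (mod 67) since 46·51 = 2346 ≡ 1, so λ ≡ 58·51 ≡ 10.
  x = λ² - 56 - 56 = 100 - 112 ≡ 55; y = λ·(56 - 55) - 23 ≡ 54. → (55, 54)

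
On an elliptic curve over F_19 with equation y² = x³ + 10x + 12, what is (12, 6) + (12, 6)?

tangent at (12, 6): λ = (3·12² + 10)/(2·6) ≡ 5/12. 12⁻¹ ≡ 8 (mod 19), so λ ≡ 5·8 ≡ 2.
  x = λ² - 12 - 12 = 4 - 24 ≡ 18; y = λ·(12 - 18) - 6 ≡ 1. → (18, 1)

(18, 1)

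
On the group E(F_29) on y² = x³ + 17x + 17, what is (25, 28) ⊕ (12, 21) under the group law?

(17, 12)

(25, 28) + (12, 21). λ = (21 - 28)/(12 - 25) ≡ 22/16 mod 29. 16⁻¹ ≡ 20 (mod 29), so λ ≡ 5.
  x = λ² - 25 - 12 = 25 - 37 ≡ 17; y = λ·(25 - 17) - 28 ≡ 12. → (17, 12)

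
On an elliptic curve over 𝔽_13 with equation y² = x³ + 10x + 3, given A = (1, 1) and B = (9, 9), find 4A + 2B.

(4, 4)

First 4A:
Repeated addition: build up to 4A.
2A: tangent at (1, 1): λ = (3·1² + 10)/(2·1) ≡ 0/2. 2⁻¹ ≡ 7 (mod 13) since 2·7 = 14 ≡ 1, so λ ≡ 0·7 ≡ 0.
  x = λ² - 1 - 1 = 0 - 2 ≡ 11; y = λ·(1 - 11) - 1 ≡ 12. → (11, 12)
3A: (11, 12) + (1, 1). λ = (1 - 12)/(1 - 11) ≡ 2/3 mod 13. 3⁻¹ ≡ 9 (mod 13), so λ ≡ 5.
  x = λ² - 11 - 1 = 25 - 12 ≡ 0; y = λ·(11 - 0) - 12 ≡ 4. → (0, 4)
4A: (0, 4) + (1, 1). λ = (1 - 4)/(1 - 0) ≡ 10/1 mod 13. 1⁻¹ ≡ 1 (mod 13) since 1·1 = 1 ≡ 1, so λ ≡ 10.
  x = λ² - 0 - 1 = 100 - 1 ≡ 8; y = λ·(0 - 8) - 4 ≡ 7. → (8, 7)
4A = (8, 7).
Next 2B:
Repeated addition: build up to 2B.
2B: tangent at (9, 9): λ = (3·9² + 10)/(2·9) ≡ 6/5. 5⁻¹ ≡ 8 (mod 13) since 5·8 = 40 ≡ 1, so λ ≡ 6·8 ≡ 9.
  x = λ² - 9 - 9 = 81 - 18 ≡ 11; y = λ·(9 - 11) - 9 ≡ 12. → (11, 12)
2B = (11, 12).
Finally 4A + 2B:
(8, 7) + (11, 12). λ = (12 - 7)/(11 - 8) ≡ 5/3 mod 13. 3⁻¹ ≡ 9 (mod 13) since 3·9 = 27 ≡ 1, so λ ≡ 6.
  x = λ² - 8 - 11 = 36 - 19 ≡ 4; y = λ·(8 - 4) - 7 ≡ 4. → (4, 4)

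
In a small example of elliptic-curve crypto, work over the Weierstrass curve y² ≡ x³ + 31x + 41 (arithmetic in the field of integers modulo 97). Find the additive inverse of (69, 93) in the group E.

(69, 4)

-(69, 93) = (69, -93 mod 97) = (69, 4).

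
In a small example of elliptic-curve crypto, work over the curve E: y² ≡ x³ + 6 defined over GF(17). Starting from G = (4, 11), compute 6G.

(3, 4)

Repeated addition: build up to 6G.
2G: tangent at (4, 11): λ = (3·4² + 0)/(2·11) ≡ 14/5. 5⁻¹ ≡ 7 (mod 17) since 5·7 = 35 ≡ 1, so λ ≡ 14·7 ≡ 13.
  x = λ² - 4 - 4 = 169 - 8 ≡ 8; y = λ·(4 - 8) - 11 ≡ 5. → (8, 5)
3G: (8, 5) + (4, 11). λ = (11 - 5)/(4 - 8) ≡ 6/13 mod 17. 13⁻¹ ≡ 4 (mod 17), so λ ≡ 7.
  x = λ² - 8 - 4 = 49 - 12 ≡ 3; y = λ·(8 - 3) - 5 ≡ 13. → (3, 13)
4G: (3, 13) + (4, 11). λ = (11 - 13)/(4 - 3) ≡ 15/1 mod 17. 1⁻¹ ≡ 1 (mod 17) since 1·1 = 1 ≡ 1, so λ ≡ 15.
  x = λ² - 3 - 4 = 225 - 7 ≡ 14; y = λ·(3 - 14) - 13 ≡ 9. → (14, 9)
5G: (14, 9) + (4, 11). λ = (11 - 9)/(4 - 14) ≡ 2/7 mod 17. 7⁻¹ ≡ 5 (mod 17), so λ ≡ 10.
  x = λ² - 14 - 4 = 100 - 18 ≡ 14; y = λ·(14 - 14) - 9 ≡ 8. → (14, 8)
6G: (14, 8) + (4, 11). λ = (11 - 8)/(4 - 14) ≡ 3/7 mod 17. 7⁻¹ ≡ 5 (mod 17), so λ ≡ 15.
  x = λ² - 14 - 4 = 225 - 18 ≡ 3; y = λ·(14 - 3) - 8 ≡ 4. → (3, 4)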